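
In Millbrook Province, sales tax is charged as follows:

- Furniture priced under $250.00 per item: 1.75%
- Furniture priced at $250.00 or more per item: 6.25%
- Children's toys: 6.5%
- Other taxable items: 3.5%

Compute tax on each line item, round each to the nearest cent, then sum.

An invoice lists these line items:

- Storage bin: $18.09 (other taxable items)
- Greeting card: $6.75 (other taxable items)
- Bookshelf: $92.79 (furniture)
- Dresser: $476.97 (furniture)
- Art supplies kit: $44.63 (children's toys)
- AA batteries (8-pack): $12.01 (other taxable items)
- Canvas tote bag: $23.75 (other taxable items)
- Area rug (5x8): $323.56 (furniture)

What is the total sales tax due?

$56.67

Storage bin $18.09: other taxable items → 3.5% → $0.63
Greeting card $6.75: other taxable items → 3.5% → $0.24
Bookshelf $92.79: furniture, under $250.00 → 1.75% → $1.62
Dresser $476.97: furniture, $250.00 or more → 6.25% → $29.81
Art supplies kit $44.63: children's toys → 6.5% → $2.90
AA batteries (8-pack) $12.01: other taxable items → 3.5% → $0.42
Canvas tote bag $23.75: other taxable items → 3.5% → $0.83
Area rug (5x8) $323.56: furniture, $250.00 or more → 6.25% → $20.22
Total tax = $0.63 + $0.24 + $1.62 + $29.81 + $2.90 + $0.42 + $0.83 + $20.22 = $56.67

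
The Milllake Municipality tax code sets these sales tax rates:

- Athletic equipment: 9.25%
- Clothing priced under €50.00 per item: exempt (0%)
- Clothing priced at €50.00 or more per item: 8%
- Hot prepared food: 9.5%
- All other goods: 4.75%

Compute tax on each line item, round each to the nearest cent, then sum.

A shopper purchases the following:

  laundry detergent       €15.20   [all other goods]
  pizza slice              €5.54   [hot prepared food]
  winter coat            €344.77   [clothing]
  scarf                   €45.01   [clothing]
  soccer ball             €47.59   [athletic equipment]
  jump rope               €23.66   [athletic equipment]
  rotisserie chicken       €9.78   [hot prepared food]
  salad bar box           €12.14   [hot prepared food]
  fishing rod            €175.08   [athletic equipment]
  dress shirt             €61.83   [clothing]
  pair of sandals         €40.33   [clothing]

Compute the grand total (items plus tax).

Laundry detergent €15.20: all other goods → 4.75% → €0.72
Pizza slice €5.54: hot prepared food → 9.5% → €0.53
Winter coat €344.77: clothing, €50.00 or more → 8% → €27.58
Scarf €45.01: clothing, under €50.00 → 0% → €0.00
Soccer ball €47.59: athletic equipment → 9.25% → €4.40
Jump rope €23.66: athletic equipment → 9.25% → €2.19
Rotisserie chicken €9.78: hot prepared food → 9.5% → €0.93
Salad bar box €12.14: hot prepared food → 9.5% → €1.15
Fishing rod €175.08: athletic equipment → 9.25% → €16.19
Dress shirt €61.83: clothing, €50.00 or more → 8% → €4.95
Pair of sandals €40.33: clothing, under €50.00 → 0% → €0.00
Subtotal = €780.93; tax = €58.64; total due = €839.57

€839.57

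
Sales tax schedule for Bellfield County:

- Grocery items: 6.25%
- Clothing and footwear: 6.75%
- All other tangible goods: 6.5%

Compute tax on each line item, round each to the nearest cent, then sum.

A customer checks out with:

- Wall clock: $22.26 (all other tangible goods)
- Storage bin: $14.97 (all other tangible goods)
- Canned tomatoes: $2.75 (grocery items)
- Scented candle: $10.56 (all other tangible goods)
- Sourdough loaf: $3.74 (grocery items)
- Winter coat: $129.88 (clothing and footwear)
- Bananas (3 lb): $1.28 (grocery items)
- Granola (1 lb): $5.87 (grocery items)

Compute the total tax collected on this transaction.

Wall clock $22.26: all other tangible goods → 6.5% → $1.45
Storage bin $14.97: all other tangible goods → 6.5% → $0.97
Canned tomatoes $2.75: grocery items → 6.25% → $0.17
Scented candle $10.56: all other tangible goods → 6.5% → $0.69
Sourdough loaf $3.74: grocery items → 6.25% → $0.23
Winter coat $129.88: clothing and footwear → 6.75% → $8.77
Bananas (3 lb) $1.28: grocery items → 6.25% → $0.08
Granola (1 lb) $5.87: grocery items → 6.25% → $0.37
Total tax = $1.45 + $0.97 + $0.17 + $0.69 + $0.23 + $8.77 + $0.08 + $0.37 = $12.73

$12.73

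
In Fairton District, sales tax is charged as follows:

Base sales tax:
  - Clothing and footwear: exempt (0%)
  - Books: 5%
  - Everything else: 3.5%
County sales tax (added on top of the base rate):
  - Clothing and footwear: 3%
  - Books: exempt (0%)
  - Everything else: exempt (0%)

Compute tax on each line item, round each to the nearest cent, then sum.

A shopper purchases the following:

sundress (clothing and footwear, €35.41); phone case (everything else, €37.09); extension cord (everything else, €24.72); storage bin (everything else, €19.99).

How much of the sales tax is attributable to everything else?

€2.87

Phone case €37.09: everything else → 3.5% + 0% county = 3.5% → €1.30
Extension cord €24.72: everything else → 3.5% + 0% county = 3.5% → €0.87
Storage bin €19.99: everything else → 3.5% + 0% county = 3.5% → €0.70
Tax on everything else = €1.30 + €0.87 + €0.70 = €2.87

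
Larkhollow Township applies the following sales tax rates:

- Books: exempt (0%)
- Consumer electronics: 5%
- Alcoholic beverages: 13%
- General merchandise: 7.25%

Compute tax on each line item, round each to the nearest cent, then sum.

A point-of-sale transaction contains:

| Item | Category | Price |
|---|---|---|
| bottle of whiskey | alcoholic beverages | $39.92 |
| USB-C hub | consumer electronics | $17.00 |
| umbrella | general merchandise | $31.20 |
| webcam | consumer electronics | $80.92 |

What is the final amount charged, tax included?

$181.39

Bottle of whiskey $39.92: alcoholic beverages → 13% → $5.19
USB-C hub $17.00: consumer electronics → 5% → $0.85
Umbrella $31.20: general merchandise → 7.25% → $2.26
Webcam $80.92: consumer electronics → 5% → $4.05
Subtotal = $169.04; tax = $12.35; total due = $181.39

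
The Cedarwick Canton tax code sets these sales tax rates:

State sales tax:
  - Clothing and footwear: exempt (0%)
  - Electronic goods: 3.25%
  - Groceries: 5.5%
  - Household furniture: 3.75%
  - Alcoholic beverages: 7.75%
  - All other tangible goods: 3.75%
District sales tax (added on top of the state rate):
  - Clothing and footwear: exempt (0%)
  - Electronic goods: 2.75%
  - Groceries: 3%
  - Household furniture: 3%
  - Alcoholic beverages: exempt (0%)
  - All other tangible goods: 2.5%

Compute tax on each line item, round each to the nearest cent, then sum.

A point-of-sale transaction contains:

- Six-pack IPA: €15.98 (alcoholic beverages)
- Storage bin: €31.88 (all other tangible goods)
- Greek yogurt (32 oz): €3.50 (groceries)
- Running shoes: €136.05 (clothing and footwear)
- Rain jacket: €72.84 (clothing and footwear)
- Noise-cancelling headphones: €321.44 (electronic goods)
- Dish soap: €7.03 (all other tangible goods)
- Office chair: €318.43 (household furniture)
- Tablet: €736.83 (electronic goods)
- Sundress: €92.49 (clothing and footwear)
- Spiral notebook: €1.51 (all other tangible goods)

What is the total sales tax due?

€89.05

Six-pack IPA €15.98: alcoholic beverages → 7.75% + 0% district = 7.75% → €1.24
Storage bin €31.88: all other tangible goods → 3.75% + 2.5% district = 6.25% → €1.99
Greek yogurt (32 oz) €3.50: groceries → 5.5% + 3% district = 8.5% → €0.30
Running shoes €136.05: clothing and footwear → 0% + 0% district = 0% → €0.00
Rain jacket €72.84: clothing and footwear → 0% + 0% district = 0% → €0.00
Noise-cancelling headphones €321.44: electronic goods → 3.25% + 2.75% district = 6% → €19.29
Dish soap €7.03: all other tangible goods → 3.75% + 2.5% district = 6.25% → €0.44
Office chair €318.43: household furniture → 3.75% + 3% district = 6.75% → €21.49
Tablet €736.83: electronic goods → 3.25% + 2.75% district = 6% → €44.21
Sundress €92.49: clothing and footwear → 0% + 0% district = 0% → €0.00
Spiral notebook €1.51: all other tangible goods → 3.75% + 2.5% district = 6.25% → €0.09
Total tax = €1.24 + €1.99 + €0.30 + €19.29 + €0.44 + €21.49 + €44.21 + €0.09 = €89.05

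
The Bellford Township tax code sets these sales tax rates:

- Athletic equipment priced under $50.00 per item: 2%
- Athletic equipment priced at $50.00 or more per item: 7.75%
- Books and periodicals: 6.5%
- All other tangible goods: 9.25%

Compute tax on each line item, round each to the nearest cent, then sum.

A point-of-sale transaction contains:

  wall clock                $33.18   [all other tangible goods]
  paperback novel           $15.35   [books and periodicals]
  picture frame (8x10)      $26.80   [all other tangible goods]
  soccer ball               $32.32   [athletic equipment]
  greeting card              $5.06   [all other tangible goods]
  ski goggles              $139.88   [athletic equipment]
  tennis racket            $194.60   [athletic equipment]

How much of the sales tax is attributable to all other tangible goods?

$6.02

Wall clock $33.18: all other tangible goods → 9.25% → $3.07
Picture frame (8x10) $26.80: all other tangible goods → 9.25% → $2.48
Greeting card $5.06: all other tangible goods → 9.25% → $0.47
Tax on all other tangible goods = $3.07 + $2.48 + $0.47 = $6.02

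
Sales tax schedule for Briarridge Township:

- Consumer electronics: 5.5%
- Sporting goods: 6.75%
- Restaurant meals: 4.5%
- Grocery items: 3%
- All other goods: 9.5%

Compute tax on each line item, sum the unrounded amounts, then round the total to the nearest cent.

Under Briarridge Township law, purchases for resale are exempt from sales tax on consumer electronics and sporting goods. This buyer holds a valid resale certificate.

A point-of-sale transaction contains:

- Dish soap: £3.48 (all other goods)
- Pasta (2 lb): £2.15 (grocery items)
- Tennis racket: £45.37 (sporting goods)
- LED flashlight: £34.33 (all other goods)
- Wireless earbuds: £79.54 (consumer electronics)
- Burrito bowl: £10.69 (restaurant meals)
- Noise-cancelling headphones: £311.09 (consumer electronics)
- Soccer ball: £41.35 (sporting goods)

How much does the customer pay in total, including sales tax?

£532.14

Dish soap £3.48: all other goods → 9.5% → £0.3306
Pasta (2 lb) £2.15: grocery items → 3% → £0.0645
Tennis racket £45.37: sporting goods, buyer-exempt → 0% → £0.00
LED flashlight £34.33: all other goods → 9.5% → £3.26135
Wireless earbuds £79.54: consumer electronics, buyer-exempt → 0% → £0.00
Burrito bowl £10.69: restaurant meals → 4.5% → £0.48105
Noise-cancelling headphones £311.09: consumer electronics, buyer-exempt → 0% → £0.00
Soccer ball £41.35: sporting goods, buyer-exempt → 0% → £0.00
Subtotal = £528.00; unrounded tax = £4.1375 → £4.14; total due = £532.14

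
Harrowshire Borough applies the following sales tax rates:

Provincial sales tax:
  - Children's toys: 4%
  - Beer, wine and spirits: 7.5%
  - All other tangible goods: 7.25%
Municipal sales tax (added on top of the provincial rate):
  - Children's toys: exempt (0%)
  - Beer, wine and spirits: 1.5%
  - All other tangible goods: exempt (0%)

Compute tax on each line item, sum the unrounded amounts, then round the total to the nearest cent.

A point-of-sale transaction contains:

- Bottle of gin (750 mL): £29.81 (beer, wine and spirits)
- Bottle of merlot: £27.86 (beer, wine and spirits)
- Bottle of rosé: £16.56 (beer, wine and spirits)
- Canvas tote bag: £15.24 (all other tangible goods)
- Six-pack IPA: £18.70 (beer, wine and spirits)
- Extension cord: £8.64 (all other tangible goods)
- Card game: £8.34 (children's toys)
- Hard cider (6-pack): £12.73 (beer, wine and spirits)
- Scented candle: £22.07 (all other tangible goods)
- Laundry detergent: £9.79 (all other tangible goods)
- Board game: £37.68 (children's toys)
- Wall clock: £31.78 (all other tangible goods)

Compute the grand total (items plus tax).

Bottle of gin (750 mL) £29.81: beer, wine and spirits → 7.5% + 1.5% municipal = 9% → £2.6829
Bottle of merlot £27.86: beer, wine and spirits → 7.5% + 1.5% municipal = 9% → £2.5074
Bottle of rosé £16.56: beer, wine and spirits → 7.5% + 1.5% municipal = 9% → £1.4904
Canvas tote bag £15.24: all other tangible goods → 7.25% + 0% municipal = 7.25% → £1.1049
Six-pack IPA £18.70: beer, wine and spirits → 7.5% + 1.5% municipal = 9% → £1.683
Extension cord £8.64: all other tangible goods → 7.25% + 0% municipal = 7.25% → £0.6264
Card game £8.34: children's toys → 4% + 0% municipal = 4% → £0.3336
Hard cider (6-pack) £12.73: beer, wine and spirits → 7.5% + 1.5% municipal = 9% → £1.1457
Scented candle £22.07: all other tangible goods → 7.25% + 0% municipal = 7.25% → £1.600075
Laundry detergent £9.79: all other tangible goods → 7.25% + 0% municipal = 7.25% → £0.709775
Board game £37.68: children's toys → 4% + 0% municipal = 4% → £1.5072
Wall clock £31.78: all other tangible goods → 7.25% + 0% municipal = 7.25% → £2.30405
Subtotal = £239.20; unrounded tax = £17.6954 → £17.70; total due = £256.90

£256.90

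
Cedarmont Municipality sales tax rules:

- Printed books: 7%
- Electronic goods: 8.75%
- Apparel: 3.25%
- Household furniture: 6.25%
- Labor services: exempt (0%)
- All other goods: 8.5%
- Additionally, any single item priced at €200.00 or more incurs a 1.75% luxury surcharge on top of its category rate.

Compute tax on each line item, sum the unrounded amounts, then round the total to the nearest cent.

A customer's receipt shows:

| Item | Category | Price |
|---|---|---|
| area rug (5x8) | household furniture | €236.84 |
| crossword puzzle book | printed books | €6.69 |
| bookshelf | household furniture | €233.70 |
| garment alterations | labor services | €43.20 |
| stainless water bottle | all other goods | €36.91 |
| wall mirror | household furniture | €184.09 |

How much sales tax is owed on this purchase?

€52.75

Area rug (5x8) €236.84: household furniture → 6.25% + 1.75% surcharge = 8% → €18.9472
Crossword puzzle book €6.69: printed books → 7% → €0.4683
Bookshelf €233.70: household furniture → 6.25% + 1.75% surcharge = 8% → €18.696
Garment alterations €43.20: labor services → 0% → €0.00
Stainless water bottle €36.91: all other goods → 8.5% → €3.13735
Wall mirror €184.09: household furniture → 6.25% → €11.505625
Unrounded tax sum = €52.754475 → €52.75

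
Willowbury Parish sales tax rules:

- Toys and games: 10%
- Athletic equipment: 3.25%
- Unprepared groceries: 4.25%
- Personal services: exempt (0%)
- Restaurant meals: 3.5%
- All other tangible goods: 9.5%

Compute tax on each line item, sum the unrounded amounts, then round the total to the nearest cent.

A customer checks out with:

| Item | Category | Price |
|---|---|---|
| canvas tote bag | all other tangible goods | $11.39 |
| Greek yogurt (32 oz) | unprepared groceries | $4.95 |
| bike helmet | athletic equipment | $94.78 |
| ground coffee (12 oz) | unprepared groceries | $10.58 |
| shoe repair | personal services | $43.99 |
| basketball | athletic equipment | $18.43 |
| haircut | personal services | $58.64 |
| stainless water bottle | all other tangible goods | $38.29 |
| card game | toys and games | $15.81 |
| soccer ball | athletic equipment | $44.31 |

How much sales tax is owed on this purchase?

Canvas tote bag $11.39: all other tangible goods → 9.5% → $1.08205
Greek yogurt (32 oz) $4.95: unprepared groceries → 4.25% → $0.210375
Bike helmet $94.78: athletic equipment → 3.25% → $3.08035
Ground coffee (12 oz) $10.58: unprepared groceries → 4.25% → $0.44965
Shoe repair $43.99: personal services → 0% → $0.00
Basketball $18.43: athletic equipment → 3.25% → $0.598975
Haircut $58.64: personal services → 0% → $0.00
Stainless water bottle $38.29: all other tangible goods → 9.5% → $3.63755
Card game $15.81: toys and games → 10% → $1.581
Soccer ball $44.31: athletic equipment → 3.25% → $1.440075
Unrounded tax sum = $12.080025 → $12.08

$12.08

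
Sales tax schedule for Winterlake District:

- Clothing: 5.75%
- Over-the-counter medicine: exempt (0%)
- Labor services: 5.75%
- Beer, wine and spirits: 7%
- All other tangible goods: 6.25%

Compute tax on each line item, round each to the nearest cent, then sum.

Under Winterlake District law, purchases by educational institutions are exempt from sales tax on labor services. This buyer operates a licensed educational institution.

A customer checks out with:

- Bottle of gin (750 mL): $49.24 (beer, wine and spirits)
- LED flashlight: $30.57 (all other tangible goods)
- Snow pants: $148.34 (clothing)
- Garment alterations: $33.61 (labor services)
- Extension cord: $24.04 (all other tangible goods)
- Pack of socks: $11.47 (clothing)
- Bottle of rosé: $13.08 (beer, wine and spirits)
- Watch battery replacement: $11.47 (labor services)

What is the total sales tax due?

$16.97

Bottle of gin (750 mL) $49.24: beer, wine and spirits → 7% → $3.45
LED flashlight $30.57: all other tangible goods → 6.25% → $1.91
Snow pants $148.34: clothing → 5.75% → $8.53
Garment alterations $33.61: labor services, buyer-exempt → 0% → $0.00
Extension cord $24.04: all other tangible goods → 6.25% → $1.50
Pack of socks $11.47: clothing → 5.75% → $0.66
Bottle of rosé $13.08: beer, wine and spirits → 7% → $0.92
Watch battery replacement $11.47: labor services, buyer-exempt → 0% → $0.00
Total tax = $3.45 + $1.91 + $8.53 + $1.50 + $0.66 + $0.92 = $16.97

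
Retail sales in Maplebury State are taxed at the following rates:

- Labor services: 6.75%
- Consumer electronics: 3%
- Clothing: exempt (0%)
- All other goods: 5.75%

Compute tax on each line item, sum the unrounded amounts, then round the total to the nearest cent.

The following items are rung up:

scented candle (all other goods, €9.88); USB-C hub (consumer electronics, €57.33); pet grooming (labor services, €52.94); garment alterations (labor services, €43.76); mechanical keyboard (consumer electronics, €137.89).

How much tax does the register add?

Scented candle €9.88: all other goods → 5.75% → €0.5681
USB-C hub €57.33: consumer electronics → 3% → €1.7199
Pet grooming €52.94: labor services → 6.75% → €3.57345
Garment alterations €43.76: labor services → 6.75% → €2.9538
Mechanical keyboard €137.89: consumer electronics → 3% → €4.1367
Unrounded tax sum = €12.95195 → €12.95

€12.95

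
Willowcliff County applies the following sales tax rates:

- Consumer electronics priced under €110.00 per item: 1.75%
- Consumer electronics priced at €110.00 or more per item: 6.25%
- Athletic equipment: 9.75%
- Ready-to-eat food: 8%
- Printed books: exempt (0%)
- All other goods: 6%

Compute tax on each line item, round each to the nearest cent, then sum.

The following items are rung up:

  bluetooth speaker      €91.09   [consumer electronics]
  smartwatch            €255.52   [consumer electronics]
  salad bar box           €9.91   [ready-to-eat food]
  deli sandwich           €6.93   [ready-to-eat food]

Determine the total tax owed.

Bluetooth speaker €91.09: consumer electronics, under €110.00 → 1.75% → €1.59
Smartwatch €255.52: consumer electronics, €110.00 or more → 6.25% → €15.97
Salad bar box €9.91: ready-to-eat food → 8% → €0.79
Deli sandwich €6.93: ready-to-eat food → 8% → €0.55
Total tax = €1.59 + €15.97 + €0.79 + €0.55 = €18.90

€18.90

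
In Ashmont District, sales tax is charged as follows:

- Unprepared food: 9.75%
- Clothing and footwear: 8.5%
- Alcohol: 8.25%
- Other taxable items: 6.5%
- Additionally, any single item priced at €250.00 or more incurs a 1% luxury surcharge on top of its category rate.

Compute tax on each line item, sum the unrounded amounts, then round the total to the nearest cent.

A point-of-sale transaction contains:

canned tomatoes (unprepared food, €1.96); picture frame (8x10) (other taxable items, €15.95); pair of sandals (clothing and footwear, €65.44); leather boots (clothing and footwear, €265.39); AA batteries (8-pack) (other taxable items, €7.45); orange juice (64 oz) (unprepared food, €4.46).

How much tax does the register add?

Canned tomatoes €1.96: unprepared food → 9.75% → €0.1911
Picture frame (8x10) €15.95: other taxable items → 6.5% → €1.03675
Pair of sandals €65.44: clothing and footwear → 8.5% → €5.5624
Leather boots €265.39: clothing and footwear → 8.5% + 1% surcharge = 9.5% → €25.21205
AA batteries (8-pack) €7.45: other taxable items → 6.5% → €0.48425
Orange juice (64 oz) €4.46: unprepared food → 9.75% → €0.43485
Unrounded tax sum = €32.9214 → €32.92

€32.92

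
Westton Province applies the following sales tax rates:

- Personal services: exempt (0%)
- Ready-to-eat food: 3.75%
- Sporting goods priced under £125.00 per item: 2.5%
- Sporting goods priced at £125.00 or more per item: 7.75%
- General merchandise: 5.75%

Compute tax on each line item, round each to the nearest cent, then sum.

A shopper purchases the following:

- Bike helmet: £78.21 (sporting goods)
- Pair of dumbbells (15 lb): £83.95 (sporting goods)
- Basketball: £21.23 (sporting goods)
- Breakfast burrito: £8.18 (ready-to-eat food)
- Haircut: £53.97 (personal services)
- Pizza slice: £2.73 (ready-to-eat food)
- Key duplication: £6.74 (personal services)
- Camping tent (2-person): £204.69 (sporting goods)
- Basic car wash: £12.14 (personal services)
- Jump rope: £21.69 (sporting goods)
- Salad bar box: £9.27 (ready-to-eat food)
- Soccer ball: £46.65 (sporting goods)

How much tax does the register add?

Bike helmet £78.21: sporting goods, under £125.00 → 2.5% → £1.96
Pair of dumbbells (15 lb) £83.95: sporting goods, under £125.00 → 2.5% → £2.10
Basketball £21.23: sporting goods, under £125.00 → 2.5% → £0.53
Breakfast burrito £8.18: ready-to-eat food → 3.75% → £0.31
Haircut £53.97: personal services → 0% → £0.00
Pizza slice £2.73: ready-to-eat food → 3.75% → £0.10
Key duplication £6.74: personal services → 0% → £0.00
Camping tent (2-person) £204.69: sporting goods, £125.00 or more → 7.75% → £15.86
Basic car wash £12.14: personal services → 0% → £0.00
Jump rope £21.69: sporting goods, under £125.00 → 2.5% → £0.54
Salad bar box £9.27: ready-to-eat food → 3.75% → £0.35
Soccer ball £46.65: sporting goods, under £125.00 → 2.5% → £1.17
Total tax = £1.96 + £2.10 + £0.53 + £0.31 + £0.10 + £15.86 + £0.54 + £0.35 + £1.17 = £22.92

£22.92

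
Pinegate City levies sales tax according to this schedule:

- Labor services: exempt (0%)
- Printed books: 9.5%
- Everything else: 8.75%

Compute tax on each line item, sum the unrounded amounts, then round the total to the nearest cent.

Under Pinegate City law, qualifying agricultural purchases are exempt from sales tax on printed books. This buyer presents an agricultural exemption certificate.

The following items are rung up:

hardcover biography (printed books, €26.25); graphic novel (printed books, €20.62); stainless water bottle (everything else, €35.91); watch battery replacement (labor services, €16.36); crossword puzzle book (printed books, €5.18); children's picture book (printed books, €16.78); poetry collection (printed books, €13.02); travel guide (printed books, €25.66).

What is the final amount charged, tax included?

Hardcover biography €26.25: printed books, buyer-exempt → 0% → €0.00
Graphic novel €20.62: printed books, buyer-exempt → 0% → €0.00
Stainless water bottle €35.91: everything else → 8.75% → €3.142125
Watch battery replacement €16.36: labor services → 0% → €0.00
Crossword puzzle book €5.18: printed books, buyer-exempt → 0% → €0.00
Children's picture book €16.78: printed books, buyer-exempt → 0% → €0.00
Poetry collection €13.02: printed books, buyer-exempt → 0% → €0.00
Travel guide €25.66: printed books, buyer-exempt → 0% → €0.00
Subtotal = €159.78; unrounded tax = €3.142125 → €3.14; total due = €162.92

€162.92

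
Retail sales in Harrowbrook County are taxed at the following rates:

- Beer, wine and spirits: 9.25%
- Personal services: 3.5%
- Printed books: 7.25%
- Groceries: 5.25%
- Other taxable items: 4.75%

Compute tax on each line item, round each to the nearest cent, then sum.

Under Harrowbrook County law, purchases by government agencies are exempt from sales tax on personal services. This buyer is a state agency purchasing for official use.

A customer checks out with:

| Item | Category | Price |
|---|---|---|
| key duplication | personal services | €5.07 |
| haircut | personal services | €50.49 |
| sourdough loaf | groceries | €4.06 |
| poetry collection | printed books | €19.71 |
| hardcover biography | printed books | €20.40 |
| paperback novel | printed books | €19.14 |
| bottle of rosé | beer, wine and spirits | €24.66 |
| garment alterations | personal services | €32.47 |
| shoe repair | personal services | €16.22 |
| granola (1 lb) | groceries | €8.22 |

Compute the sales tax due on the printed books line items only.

Poetry collection €19.71: printed books → 7.25% → €1.43
Hardcover biography €20.40: printed books → 7.25% → €1.48
Paperback novel €19.14: printed books → 7.25% → €1.39
Tax on printed books = €1.43 + €1.48 + €1.39 = €4.30

€4.30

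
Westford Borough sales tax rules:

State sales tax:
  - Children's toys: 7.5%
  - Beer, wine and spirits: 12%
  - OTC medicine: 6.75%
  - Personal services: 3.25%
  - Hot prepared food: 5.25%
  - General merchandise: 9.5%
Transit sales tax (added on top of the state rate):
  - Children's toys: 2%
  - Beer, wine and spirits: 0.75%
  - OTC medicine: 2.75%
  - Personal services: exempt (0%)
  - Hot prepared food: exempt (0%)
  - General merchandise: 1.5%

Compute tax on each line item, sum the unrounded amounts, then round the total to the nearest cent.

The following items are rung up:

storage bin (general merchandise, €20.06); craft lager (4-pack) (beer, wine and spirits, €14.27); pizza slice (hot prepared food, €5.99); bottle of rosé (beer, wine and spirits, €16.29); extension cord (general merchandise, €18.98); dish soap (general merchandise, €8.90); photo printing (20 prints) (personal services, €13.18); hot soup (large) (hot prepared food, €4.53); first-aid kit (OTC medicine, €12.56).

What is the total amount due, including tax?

€126.10

Storage bin €20.06: general merchandise → 9.5% + 1.5% transit = 11% → €2.2066
Craft lager (4-pack) €14.27: beer, wine and spirits → 12% + 0.75% transit = 12.75% → €1.819425
Pizza slice €5.99: hot prepared food → 5.25% + 0% transit = 5.25% → €0.314475
Bottle of rosé €16.29: beer, wine and spirits → 12% + 0.75% transit = 12.75% → €2.076975
Extension cord €18.98: general merchandise → 9.5% + 1.5% transit = 11% → €2.0878
Dish soap €8.90: general merchandise → 9.5% + 1.5% transit = 11% → €0.979
Photo printing (20 prints) €13.18: personal services → 3.25% + 0% transit = 3.25% → €0.42835
Hot soup (large) €4.53: hot prepared food → 5.25% + 0% transit = 5.25% → €0.237825
First-aid kit €12.56: OTC medicine → 6.75% + 2.75% transit = 9.5% → €1.1932
Subtotal = €114.76; unrounded tax = €11.34365 → €11.34; total due = €126.10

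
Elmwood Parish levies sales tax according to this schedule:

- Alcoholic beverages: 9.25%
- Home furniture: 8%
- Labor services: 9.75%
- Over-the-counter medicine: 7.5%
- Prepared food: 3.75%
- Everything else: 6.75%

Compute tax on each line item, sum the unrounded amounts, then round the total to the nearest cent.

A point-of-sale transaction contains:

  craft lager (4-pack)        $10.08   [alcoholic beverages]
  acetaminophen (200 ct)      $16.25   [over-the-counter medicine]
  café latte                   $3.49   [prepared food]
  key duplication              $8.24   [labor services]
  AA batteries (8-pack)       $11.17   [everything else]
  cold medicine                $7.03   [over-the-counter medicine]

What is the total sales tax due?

Craft lager (4-pack) $10.08: alcoholic beverages → 9.25% → $0.9324
Acetaminophen (200 ct) $16.25: over-the-counter medicine → 7.5% → $1.21875
Café latte $3.49: prepared food → 3.75% → $0.130875
Key duplication $8.24: labor services → 9.75% → $0.8034
AA batteries (8-pack) $11.17: everything else → 6.75% → $0.753975
Cold medicine $7.03: over-the-counter medicine → 7.5% → $0.52725
Unrounded tax sum = $4.36665 → $4.37

$4.37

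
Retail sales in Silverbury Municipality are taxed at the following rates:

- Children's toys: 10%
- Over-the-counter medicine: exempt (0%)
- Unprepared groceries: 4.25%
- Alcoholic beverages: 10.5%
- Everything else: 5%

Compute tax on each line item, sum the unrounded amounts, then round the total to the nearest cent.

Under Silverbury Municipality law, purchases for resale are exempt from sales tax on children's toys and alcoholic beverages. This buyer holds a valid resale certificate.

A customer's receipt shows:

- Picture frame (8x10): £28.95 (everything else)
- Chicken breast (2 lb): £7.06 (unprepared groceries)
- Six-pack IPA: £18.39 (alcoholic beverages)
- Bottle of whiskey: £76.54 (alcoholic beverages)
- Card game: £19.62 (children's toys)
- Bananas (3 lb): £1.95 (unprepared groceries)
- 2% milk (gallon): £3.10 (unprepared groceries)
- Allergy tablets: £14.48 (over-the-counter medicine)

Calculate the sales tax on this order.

Picture frame (8x10) £28.95: everything else → 5% → £1.4475
Chicken breast (2 lb) £7.06: unprepared groceries → 4.25% → £0.30005
Six-pack IPA £18.39: alcoholic beverages, buyer-exempt → 0% → £0.00
Bottle of whiskey £76.54: alcoholic beverages, buyer-exempt → 0% → £0.00
Card game £19.62: children's toys, buyer-exempt → 0% → £0.00
Bananas (3 lb) £1.95: unprepared groceries → 4.25% → £0.082875
2% milk (gallon) £3.10: unprepared groceries → 4.25% → £0.13175
Allergy tablets £14.48: over-the-counter medicine → 0% → £0.00
Unrounded tax sum = £1.962175 → £1.96

£1.96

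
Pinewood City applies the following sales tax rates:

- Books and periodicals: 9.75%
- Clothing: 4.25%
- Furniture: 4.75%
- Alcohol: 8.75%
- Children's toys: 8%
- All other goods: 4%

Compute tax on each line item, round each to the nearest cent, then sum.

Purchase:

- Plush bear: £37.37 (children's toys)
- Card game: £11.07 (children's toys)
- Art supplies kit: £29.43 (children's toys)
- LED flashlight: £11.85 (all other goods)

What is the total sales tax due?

£6.70

Plush bear £37.37: children's toys → 8% → £2.99
Card game £11.07: children's toys → 8% → £0.89
Art supplies kit £29.43: children's toys → 8% → £2.35
LED flashlight £11.85: all other goods → 4% → £0.47
Total tax = £2.99 + £0.89 + £2.35 + £0.47 = £6.70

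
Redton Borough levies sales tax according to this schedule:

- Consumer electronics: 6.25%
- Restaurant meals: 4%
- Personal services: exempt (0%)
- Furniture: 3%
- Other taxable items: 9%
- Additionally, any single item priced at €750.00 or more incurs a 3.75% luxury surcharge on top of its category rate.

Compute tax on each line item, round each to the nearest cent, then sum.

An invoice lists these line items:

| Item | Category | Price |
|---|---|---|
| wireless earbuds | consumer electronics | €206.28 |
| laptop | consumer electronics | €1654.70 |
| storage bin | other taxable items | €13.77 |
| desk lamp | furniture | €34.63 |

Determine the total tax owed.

€180.64

Wireless earbuds €206.28: consumer electronics → 6.25% → €12.89
Laptop €1654.70: consumer electronics → 6.25% + 3.75% surcharge = 10% → €165.47
Storage bin €13.77: other taxable items → 9% → €1.24
Desk lamp €34.63: furniture → 3% → €1.04
Total tax = €12.89 + €165.47 + €1.24 + €1.04 = €180.64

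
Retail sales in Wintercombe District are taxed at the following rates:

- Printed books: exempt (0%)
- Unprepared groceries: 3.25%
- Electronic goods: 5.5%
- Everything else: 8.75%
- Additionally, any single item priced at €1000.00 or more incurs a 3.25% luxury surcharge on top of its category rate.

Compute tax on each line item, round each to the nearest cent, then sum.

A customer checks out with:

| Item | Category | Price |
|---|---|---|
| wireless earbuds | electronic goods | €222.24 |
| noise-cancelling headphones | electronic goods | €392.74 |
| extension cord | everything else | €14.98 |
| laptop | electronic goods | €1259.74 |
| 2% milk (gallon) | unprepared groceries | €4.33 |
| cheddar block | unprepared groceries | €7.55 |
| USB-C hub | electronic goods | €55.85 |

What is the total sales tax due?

Wireless earbuds €222.24: electronic goods → 5.5% → €12.22
Noise-cancelling headphones €392.74: electronic goods → 5.5% → €21.60
Extension cord €14.98: everything else → 8.75% → €1.31
Laptop €1259.74: electronic goods → 5.5% + 3.25% surcharge = 8.75% → €110.23
2% milk (gallon) €4.33: unprepared groceries → 3.25% → €0.14
Cheddar block €7.55: unprepared groceries → 3.25% → €0.25
USB-C hub €55.85: electronic goods → 5.5% → €3.07
Total tax = €12.22 + €21.60 + €1.31 + €110.23 + €0.14 + €0.25 + €3.07 = €148.82

€148.82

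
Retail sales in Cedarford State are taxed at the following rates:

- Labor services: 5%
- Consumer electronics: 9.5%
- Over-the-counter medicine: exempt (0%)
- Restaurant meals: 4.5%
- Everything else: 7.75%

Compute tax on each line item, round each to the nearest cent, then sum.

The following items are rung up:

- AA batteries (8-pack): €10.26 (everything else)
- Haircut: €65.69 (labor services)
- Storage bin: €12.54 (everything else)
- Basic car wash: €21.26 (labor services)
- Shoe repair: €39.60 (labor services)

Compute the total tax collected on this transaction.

AA batteries (8-pack) €10.26: everything else → 7.75% → €0.80
Haircut €65.69: labor services → 5% → €3.28
Storage bin €12.54: everything else → 7.75% → €0.97
Basic car wash €21.26: labor services → 5% → €1.06
Shoe repair €39.60: labor services → 5% → €1.98
Total tax = €0.80 + €3.28 + €0.97 + €1.06 + €1.98 = €8.09

€8.09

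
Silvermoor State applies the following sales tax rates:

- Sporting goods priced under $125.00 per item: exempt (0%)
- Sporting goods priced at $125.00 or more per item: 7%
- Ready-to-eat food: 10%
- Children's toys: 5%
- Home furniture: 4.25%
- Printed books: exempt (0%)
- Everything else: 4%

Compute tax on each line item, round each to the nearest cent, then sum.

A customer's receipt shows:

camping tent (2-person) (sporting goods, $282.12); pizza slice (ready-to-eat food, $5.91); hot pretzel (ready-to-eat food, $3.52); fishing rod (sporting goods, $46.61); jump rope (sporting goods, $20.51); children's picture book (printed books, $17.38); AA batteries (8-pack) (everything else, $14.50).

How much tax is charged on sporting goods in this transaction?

Camping tent (2-person) $282.12: sporting goods, $125.00 or more → 7% → $19.75
Fishing rod $46.61: sporting goods, under $125.00 → 0% → $0.00
Jump rope $20.51: sporting goods, under $125.00 → 0% → $0.00
Tax on sporting goods = $19.75 + $0.00 + $0.00 = $19.75

$19.75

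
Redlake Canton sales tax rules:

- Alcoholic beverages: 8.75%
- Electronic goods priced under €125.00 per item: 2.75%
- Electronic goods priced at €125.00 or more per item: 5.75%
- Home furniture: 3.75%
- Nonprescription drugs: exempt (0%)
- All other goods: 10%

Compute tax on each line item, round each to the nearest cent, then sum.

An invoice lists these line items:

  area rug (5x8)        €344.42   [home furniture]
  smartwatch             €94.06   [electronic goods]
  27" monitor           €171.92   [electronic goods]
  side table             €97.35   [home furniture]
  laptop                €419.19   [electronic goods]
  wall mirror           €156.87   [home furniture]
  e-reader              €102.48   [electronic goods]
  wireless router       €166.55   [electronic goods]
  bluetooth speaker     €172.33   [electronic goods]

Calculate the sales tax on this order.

Area rug (5x8) €344.42: home furniture → 3.75% → €12.92
Smartwatch €94.06: electronic goods, under €125.00 → 2.75% → €2.59
27" monitor €171.92: electronic goods, €125.00 or more → 5.75% → €9.89
Side table €97.35: home furniture → 3.75% → €3.65
Laptop €419.19: electronic goods, €125.00 or more → 5.75% → €24.10
Wall mirror €156.87: home furniture → 3.75% → €5.88
E-reader €102.48: electronic goods, under €125.00 → 2.75% → €2.82
Wireless router €166.55: electronic goods, €125.00 or more → 5.75% → €9.58
Bluetooth speaker €172.33: electronic goods, €125.00 or more → 5.75% → €9.91
Total tax = €12.92 + €2.59 + €9.89 + €3.65 + €24.10 + €5.88 + €2.82 + €9.58 + €9.91 = €81.34

€81.34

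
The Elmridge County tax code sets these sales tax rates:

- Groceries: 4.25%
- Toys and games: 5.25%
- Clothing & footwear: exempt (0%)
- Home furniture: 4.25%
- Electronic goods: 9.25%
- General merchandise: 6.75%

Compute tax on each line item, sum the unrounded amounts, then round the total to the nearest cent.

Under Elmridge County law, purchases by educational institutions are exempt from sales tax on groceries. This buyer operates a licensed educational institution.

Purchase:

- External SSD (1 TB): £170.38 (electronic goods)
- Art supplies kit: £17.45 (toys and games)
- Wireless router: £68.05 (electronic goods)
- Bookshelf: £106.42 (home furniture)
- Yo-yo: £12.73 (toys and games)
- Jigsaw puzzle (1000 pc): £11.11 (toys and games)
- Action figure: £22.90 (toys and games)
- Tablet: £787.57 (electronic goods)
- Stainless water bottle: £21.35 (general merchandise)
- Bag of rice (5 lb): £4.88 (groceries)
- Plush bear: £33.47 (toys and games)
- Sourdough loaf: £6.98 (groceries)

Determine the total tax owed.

£106.00

External SSD (1 TB) £170.38: electronic goods → 9.25% → £15.76015
Art supplies kit £17.45: toys and games → 5.25% → £0.916125
Wireless router £68.05: electronic goods → 9.25% → £6.294625
Bookshelf £106.42: home furniture → 4.25% → £4.52285
Yo-yo £12.73: toys and games → 5.25% → £0.668325
Jigsaw puzzle (1000 pc) £11.11: toys and games → 5.25% → £0.583275
Action figure £22.90: toys and games → 5.25% → £1.20225
Tablet £787.57: electronic goods → 9.25% → £72.850225
Stainless water bottle £21.35: general merchandise → 6.75% → £1.441125
Bag of rice (5 lb) £4.88: groceries, buyer-exempt → 0% → £0.00
Plush bear £33.47: toys and games → 5.25% → £1.757175
Sourdough loaf £6.98: groceries, buyer-exempt → 0% → £0.00
Unrounded tax sum = £105.996125 → £106.00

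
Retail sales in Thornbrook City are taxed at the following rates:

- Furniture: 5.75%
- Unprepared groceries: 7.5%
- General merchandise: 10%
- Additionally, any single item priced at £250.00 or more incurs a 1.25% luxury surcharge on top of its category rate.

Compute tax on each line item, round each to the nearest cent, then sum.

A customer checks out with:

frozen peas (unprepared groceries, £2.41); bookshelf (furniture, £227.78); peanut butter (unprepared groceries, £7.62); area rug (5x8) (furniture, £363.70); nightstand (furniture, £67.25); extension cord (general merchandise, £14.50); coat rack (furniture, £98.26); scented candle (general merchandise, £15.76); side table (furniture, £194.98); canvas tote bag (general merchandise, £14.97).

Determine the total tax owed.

Frozen peas £2.41: unprepared groceries → 7.5% → £0.18
Bookshelf £227.78: furniture → 5.75% → £13.10
Peanut butter £7.62: unprepared groceries → 7.5% → £0.57
Area rug (5x8) £363.70: furniture → 5.75% + 1.25% surcharge = 7% → £25.46
Nightstand £67.25: furniture → 5.75% → £3.87
Extension cord £14.50: general merchandise → 10% → £1.45
Coat rack £98.26: furniture → 5.75% → £5.65
Scented candle £15.76: general merchandise → 10% → £1.58
Side table £194.98: furniture → 5.75% → £11.21
Canvas tote bag £14.97: general merchandise → 10% → £1.50
Total tax = £0.18 + £13.10 + £0.57 + £25.46 + £3.87 + £1.45 + £5.65 + £1.58 + £11.21 + £1.50 = £64.57

£64.57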